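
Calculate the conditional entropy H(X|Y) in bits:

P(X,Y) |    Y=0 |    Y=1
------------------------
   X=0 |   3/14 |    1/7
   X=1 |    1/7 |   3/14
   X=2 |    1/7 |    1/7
1.5567 bits

Using the chain rule: H(X|Y) = H(X,Y) - H(Y)

First, compute H(X,Y) = 2.5567 bits

Marginal P(Y) = (1/2, 1/2)
H(Y) = 1.0000 bits

H(X|Y) = H(X,Y) - H(Y) = 2.5567 - 1.0000 = 1.5567 bits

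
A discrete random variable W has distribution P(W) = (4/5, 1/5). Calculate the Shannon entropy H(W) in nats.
0.5004 nats

Shannon entropy is H(X) = -Σ p(x) log p(x).

For P = (4/5, 1/5):
H = -4/5 × log_e(4/5) -1/5 × log_e(1/5)
H = 0.5004 nats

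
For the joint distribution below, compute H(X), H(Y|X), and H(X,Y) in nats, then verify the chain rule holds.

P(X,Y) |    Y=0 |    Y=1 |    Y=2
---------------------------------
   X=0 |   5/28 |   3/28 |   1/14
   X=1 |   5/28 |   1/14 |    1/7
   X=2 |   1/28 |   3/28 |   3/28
H(X,Y) = 2.1072, H(X) = 1.0813, H(Y|X) = 1.0259 (all in nats)

Chain rule: H(X,Y) = H(X) + H(Y|X)

Left side — joint entropy directly:
H(X,Y) = -Σ p(x,y) log p(x,y) = 2.1072 nats

Right side — compute H(Y|X) from the conditional distributions:
P(X) = (5/14, 11/28, 1/4), so H(X) = 1.0813 nats
H(Y|X) = Σ_x P(X=x) · H(Y|X=x):
  P(Y|X=0) = (1/2, 3/10, 1/5), H(Y|X=0) = 1.0297, weight P(X=0) = 5/14
  P(Y|X=1) = (5/11, 2/11, 4/11), H(Y|X=1) = 1.0362, weight P(X=1) = 11/28
  P(Y|X=2) = (1/7, 3/7, 3/7), H(Y|X=2) = 1.0042, weight P(X=2) = 1/4
H(Y|X) = 1.0259 nats

H(X) + H(Y|X) = 1.0813 + 1.0259 = 2.1072 nats

Both sides equal 2.1072 nats. ✓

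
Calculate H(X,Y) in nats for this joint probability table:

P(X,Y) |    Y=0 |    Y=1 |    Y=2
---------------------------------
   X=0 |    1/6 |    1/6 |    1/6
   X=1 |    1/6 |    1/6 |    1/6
1.7918 nats

Joint entropy is H(X,Y) = -Σ_{x,y} p(x,y) log p(x,y).

Summing over all non-zero entries:
H(X,Y) = -[1/6·log_e(1/6) + 1/6·log_e(1/6) + 1/6·log_e(1/6) + 1/6·log_e(1/6) + 1/6·log_e(1/6) + 1/6·log_e(1/6)]
H(X,Y) = 1.7918 nats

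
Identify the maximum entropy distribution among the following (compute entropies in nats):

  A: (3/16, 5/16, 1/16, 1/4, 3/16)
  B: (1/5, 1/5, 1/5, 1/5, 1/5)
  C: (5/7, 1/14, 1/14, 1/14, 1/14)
B

For a discrete distribution over n outcomes, entropy is maximized by the uniform distribution.

Computing entropies:
H(A) = 1.5111 nats
H(B) = 1.6094 nats
H(C) = 0.9944 nats

The uniform distribution (where all probabilities equal 1/5) achieves the maximum entropy of log_e(5) = 1.6094 nats.

Distribution B has the highest entropy.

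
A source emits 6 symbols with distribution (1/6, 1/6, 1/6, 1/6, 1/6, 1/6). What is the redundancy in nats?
0.0000 nats

Redundancy measures how far a source is from maximum entropy:
R = H_max - H(X)

Maximum entropy for 6 symbols: H_max = log_e(6) = 1.7918 nats
Actual entropy: H(X) = 1.7918 nats
Redundancy: R = 1.7918 - 1.7918 = 0.0000 nats

This redundancy represents potential for compression: the source could be compressed by 0.0000 nats per symbol.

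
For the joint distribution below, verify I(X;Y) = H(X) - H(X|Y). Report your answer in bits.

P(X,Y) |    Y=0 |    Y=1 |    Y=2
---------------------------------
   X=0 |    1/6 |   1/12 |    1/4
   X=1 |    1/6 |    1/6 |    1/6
I(X;Y) = 0.0325 bits

Mutual information has multiple equivalent forms:
- I(X;Y) = H(X) - H(X|Y)
- I(X;Y) = H(Y) - H(Y|X)
- I(X;Y) = H(X) + H(Y) - H(X,Y)

Computing all quantities:
H(X) = 1.0000, H(Y) = 1.5546, H(X,Y) = 2.5221
H(X|Y) = 0.9675, H(Y|X) = 1.5221

Verification:
H(X) - H(X|Y) = 1.0000 - 0.9675 = 0.0325
H(Y) - H(Y|X) = 1.5546 - 1.5221 = 0.0325
H(X) + H(Y) - H(X,Y) = 1.0000 + 1.5546 - 2.5221 = 0.0325

All forms give I(X;Y) = 0.0325 bits. ✓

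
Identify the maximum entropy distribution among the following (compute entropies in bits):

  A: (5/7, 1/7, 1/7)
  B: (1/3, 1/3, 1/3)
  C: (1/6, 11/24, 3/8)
B

For a discrete distribution over n outcomes, entropy is maximized by the uniform distribution.

Computing entropies:
H(A) = 1.1488 bits
H(B) = 1.5850 bits
H(C) = 1.4773 bits

The uniform distribution (where all probabilities equal 1/3) achieves the maximum entropy of log_2(3) = 1.5850 bits.

Distribution B has the highest entropy.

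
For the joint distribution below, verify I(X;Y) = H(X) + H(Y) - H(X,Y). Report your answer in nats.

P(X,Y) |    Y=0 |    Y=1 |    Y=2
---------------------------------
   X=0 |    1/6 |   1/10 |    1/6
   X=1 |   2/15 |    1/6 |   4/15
I(X;Y) = 0.0130 nats

Mutual information has multiple equivalent forms:
- I(X;Y) = H(X) - H(X|Y)
- I(X;Y) = H(Y) - H(Y|X)
- I(X;Y) = H(X) + H(Y) - H(X,Y)

Computing all quantities:
H(X) = 0.6842, H(Y) = 1.0760, H(X,Y) = 1.7473
H(X|Y) = 0.6712, H(Y|X) = 1.0630

Verification:
H(X) - H(X|Y) = 0.6842 - 0.6712 = 0.0130
H(Y) - H(Y|X) = 1.0760 - 1.0630 = 0.0130
H(X) + H(Y) - H(X,Y) = 0.6842 + 1.0760 - 1.7473 = 0.0130

All forms give I(X;Y) = 0.0130 nats. ✓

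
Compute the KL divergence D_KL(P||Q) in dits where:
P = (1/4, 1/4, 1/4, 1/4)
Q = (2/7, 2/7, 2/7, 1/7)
0.0173 dits

KL divergence: D_KL(P||Q) = Σ p(x) log(p(x)/q(x))

Computing term by term:
  x=0: 1/4 × log_10[(1/4)/(2/7)] = 1/4 × -0.0580 = -0.0145
  x=1: 1/4 × log_10[(1/4)/(2/7)] = 1/4 × -0.0580 = -0.0145
  x=2: 1/4 × log_10[(1/4)/(2/7)] = 1/4 × -0.0580 = -0.0145
  x=3: 1/4 × log_10[(1/4)/(1/7)] = 1/4 × 0.2430 = 0.0608

D_KL(P||Q) = 0.0173 dits

Note: KL divergence is always non-negative and equals 0 iff P = Q.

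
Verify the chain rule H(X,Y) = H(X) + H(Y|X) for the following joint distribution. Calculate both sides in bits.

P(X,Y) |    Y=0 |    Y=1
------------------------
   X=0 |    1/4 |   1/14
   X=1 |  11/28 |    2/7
H(X,Y) = 1.8179, H(X) = 0.9059, H(Y|X) = 0.9120 (all in bits)

Chain rule: H(X,Y) = H(X) + H(Y|X)

Left side — joint entropy directly:
H(X,Y) = -Σ p(x,y) log p(x,y) = 1.8179 bits

Right side — compute H(Y|X) from the conditional distributions:
P(X) = (9/28, 19/28), so H(X) = 0.9059 bits
H(Y|X) = Σ_x P(X=x) · H(Y|X=x):
  P(Y|X=0) = (7/9, 2/9), H(Y|X=0) = 0.7642, weight P(X=0) = 9/28
  P(Y|X=1) = (11/19, 8/19), H(Y|X=1) = 0.9819, weight P(X=1) = 19/28
H(Y|X) = 0.9120 bits

H(X) + H(Y|X) = 0.9059 + 0.9120 = 1.8179 bits

Both sides equal 1.8179 bits. ✓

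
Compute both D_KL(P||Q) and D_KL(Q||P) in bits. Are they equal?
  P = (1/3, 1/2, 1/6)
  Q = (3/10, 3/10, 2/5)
D_KL(P||Q) = 0.2086, D_KL(Q||P) = 0.2385

KL divergence is not symmetric: D_KL(P||Q) ≠ D_KL(Q||P) in general.

D_KL(P||Q) = 0.2086 bits
D_KL(Q||P) = 0.2385 bits

No, they are not equal!

This asymmetry is why KL divergence is not a true distance metric.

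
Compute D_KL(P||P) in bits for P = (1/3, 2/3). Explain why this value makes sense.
0.0000 bits

KL divergence satisfies the Gibbs inequality: D_KL(P||Q) ≥ 0 for all distributions P, Q.

D_KL(P||Q) = Σ p(x) log(p(x)/q(x))
Each term is p(x) × log_2(p(x)/p(x)) = p(x) × log_2(1) = 0, so the sum is 0.
D_KL(P||Q) = 0.0000 bits

When P = Q, the KL divergence is exactly 0, as there is no 'divergence' between identical distributions.

This non-negativity is a fundamental property: relative entropy cannot be negative because it measures how different Q is from P.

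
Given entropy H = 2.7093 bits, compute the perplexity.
6.5400

Perplexity is 2^H (or exp(H) for natural log).

H = 2.7093 bits
Perplexity = 2^2.7093 = 6.5400

Interpretation: The model's uncertainty is equivalent to choosing uniformly among 6.5 options.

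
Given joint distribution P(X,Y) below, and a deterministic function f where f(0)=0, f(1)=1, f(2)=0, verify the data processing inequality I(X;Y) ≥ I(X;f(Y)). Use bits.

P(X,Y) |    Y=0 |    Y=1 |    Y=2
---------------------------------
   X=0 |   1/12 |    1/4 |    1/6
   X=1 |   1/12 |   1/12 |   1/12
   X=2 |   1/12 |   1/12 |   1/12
I(X;Y) = 0.0325, I(X;f(Y)) = 0.0207, inequality holds: 0.0325 ≥ 0.0207

Data Processing Inequality: For any Markov chain X → Y → Z, we have I(X;Y) ≥ I(X;Z).

Here Z = f(Y) is a deterministic function of Y, forming X → Y → Z.

Original I(X;Y) = 0.0325 bits

After applying f:
P(X,Z) where Z=f(Y):
- P(X,Z=0) = P(X,Y=0) + P(X,Y=2)
- P(X,Z=1) = P(X,Y=1)

I(X;Z) = I(X;f(Y)) = 0.0207 bits

Verification: 0.0325 ≥ 0.0207 ✓

Information cannot be created by processing; the function f can only lose information about X.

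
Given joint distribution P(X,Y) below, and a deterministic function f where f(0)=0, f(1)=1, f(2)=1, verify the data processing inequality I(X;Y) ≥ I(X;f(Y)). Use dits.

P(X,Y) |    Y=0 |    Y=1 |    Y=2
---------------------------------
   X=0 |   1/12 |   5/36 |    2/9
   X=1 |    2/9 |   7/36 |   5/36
I(X;Y) = 0.0178, I(X;f(Y)) = 0.0118, inequality holds: 0.0178 ≥ 0.0118

Data Processing Inequality: For any Markov chain X → Y → Z, we have I(X;Y) ≥ I(X;Z).

Here Z = f(Y) is a deterministic function of Y, forming X → Y → Z.

Original I(X;Y) = 0.0178 dits

After applying f:
P(X,Z) where Z=f(Y):
- P(X,Z=0) = P(X,Y=0)
- P(X,Z=1) = P(X,Y=1) + P(X,Y=2)

I(X;Z) = I(X;f(Y)) = 0.0118 dits

Verification: 0.0178 ≥ 0.0118 ✓

Information cannot be created by processing; the function f can only lose information about X.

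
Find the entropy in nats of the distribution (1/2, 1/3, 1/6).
1.0114 nats

Shannon entropy is H(X) = -Σ p(x) log p(x).

For P = (1/2, 1/3, 1/6):
H = -1/2 × log_e(1/2) -1/3 × log_e(1/3) -1/6 × log_e(1/6)
H = 1.0114 nats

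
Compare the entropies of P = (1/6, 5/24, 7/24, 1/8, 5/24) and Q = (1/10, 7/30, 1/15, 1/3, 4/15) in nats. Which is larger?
P

Computing entropies in nats:
H(P) = 1.5715
H(Q) = 1.4690

Distribution P has higher entropy.

Intuition: The distribution closer to uniform (more spread out) has higher entropy.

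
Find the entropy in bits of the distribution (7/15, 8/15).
0.9968 bits

Shannon entropy is H(X) = -Σ p(x) log p(x).

For P = (7/15, 8/15):
H = -7/15 × log_2(7/15) -8/15 × log_2(8/15)
H = 0.9968 bits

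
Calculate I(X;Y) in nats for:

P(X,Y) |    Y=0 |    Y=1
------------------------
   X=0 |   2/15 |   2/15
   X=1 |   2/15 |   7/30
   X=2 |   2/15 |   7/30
0.0075 nats

Mutual information: I(X;Y) = H(X) + H(Y) - H(X,Y)

Marginals:
P(X) = (4/15, 11/30, 11/30), H(X) = 1.0882 nats
P(Y) = (2/5, 3/5), H(Y) = 0.6730 nats

Joint entropy: H(X,Y) = 1.7537 nats

I(X;Y) = 1.0882 + 0.6730 - 1.7537 = 0.0075 nats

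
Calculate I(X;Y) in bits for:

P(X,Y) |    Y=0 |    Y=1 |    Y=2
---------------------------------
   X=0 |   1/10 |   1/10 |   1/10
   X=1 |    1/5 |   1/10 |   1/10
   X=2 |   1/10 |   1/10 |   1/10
0.0200 bits

Mutual information: I(X;Y) = H(X) + H(Y) - H(X,Y)

Marginals:
P(X) = (3/10, 2/5, 3/10), H(X) = 1.5710 bits
P(Y) = (2/5, 3/10, 3/10), H(Y) = 1.5710 bits

Joint entropy: H(X,Y) = 3.1219 bits

I(X;Y) = 1.5710 + 1.5710 - 3.1219 = 0.0200 bits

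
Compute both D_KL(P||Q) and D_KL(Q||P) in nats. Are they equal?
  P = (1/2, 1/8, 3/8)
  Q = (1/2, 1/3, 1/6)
D_KL(P||Q) = 0.1815, D_KL(Q||P) = 0.1918

KL divergence is not symmetric: D_KL(P||Q) ≠ D_KL(Q||P) in general.

D_KL(P||Q) = 0.1815 nats
D_KL(Q||P) = 0.1918 nats

No, they are not equal!

This asymmetry is why KL divergence is not a true distance metric.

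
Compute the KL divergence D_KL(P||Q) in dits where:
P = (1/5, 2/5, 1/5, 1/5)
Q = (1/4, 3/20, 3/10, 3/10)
0.0806 dits

KL divergence: D_KL(P||Q) = Σ p(x) log(p(x)/q(x))

Computing term by term:
  x=0: 1/5 × log_10[(1/5)/(1/4)] = 1/5 × -0.0969 = -0.0194
  x=1: 2/5 × log_10[(2/5)/(3/20)] = 2/5 × 0.4260 = 0.1704
  x=2: 1/5 × log_10[(1/5)/(3/10)] = 1/5 × -0.1761 = -0.0352
  x=3: 1/5 × log_10[(1/5)/(3/10)] = 1/5 × -0.1761 = -0.0352

D_KL(P||Q) = 0.0806 dits

Note: KL divergence is always non-negative and equals 0 iff P = Q.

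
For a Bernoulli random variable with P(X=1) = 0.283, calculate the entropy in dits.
0.2587 dits

The binary entropy function is:
H(p) = -p log(p) - (1-p) log(1-p)

H(0.283) = -0.283 × log_10(0.283) - 0.717 × log_10(0.717)
H(0.283) = 0.2587 dits

Note: Binary entropy is maximized at p=0.5 (H=1 bit) and minimized at p=0 or p=1 (H=0).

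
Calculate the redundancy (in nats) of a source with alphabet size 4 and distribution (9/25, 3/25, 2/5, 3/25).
0.1431 nats

Redundancy measures how far a source is from maximum entropy:
R = H_max - H(X)

Maximum entropy for 4 symbols: H_max = log_e(4) = 1.3863 nats
Actual entropy: H(X) = 1.2432 nats
Redundancy: R = 1.3863 - 1.2432 = 0.1431 nats

This redundancy represents potential for compression: the source could be compressed by 0.1431 nats per symbol.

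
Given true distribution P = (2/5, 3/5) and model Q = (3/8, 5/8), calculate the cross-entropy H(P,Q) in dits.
0.2929 dits

Cross-entropy: H(P,Q) = -Σ p(x) log q(x)

Alternatively: H(P,Q) = H(P) + D_KL(P||Q)
H(P) = 0.2923 dits
D_KL(P||Q) = 0.0006 dits

H(P,Q) = 0.2923 + 0.0006 = 0.2929 dits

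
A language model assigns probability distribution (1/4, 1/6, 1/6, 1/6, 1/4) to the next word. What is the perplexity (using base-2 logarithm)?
4.8990

Perplexity is 2^H (or exp(H) for natural log).

First, H = -Σ p log p = 2.2925 bits
Perplexity = 2^2.2925 = 4.8990

Interpretation: The model's uncertainty is equivalent to choosing uniformly among 4.9 options.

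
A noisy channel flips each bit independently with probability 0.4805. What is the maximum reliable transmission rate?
0.0011 bits

For a binary symmetric channel (BSC) with error probability p:
Capacity C = 1 - H(p) bits per symbol

where H(p) = -p log₂(p) - (1-p) log₂(1-p) is the binary entropy function.

H(0.4805) = 0.9989 bits
C = 1 - 0.9989 = 0.0011 bits per symbol

This means we can reliably transmit up to 0.0011 bits of information per channel use.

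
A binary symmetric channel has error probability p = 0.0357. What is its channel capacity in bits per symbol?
0.7778 bits

For a binary symmetric channel (BSC) with error probability p:
Capacity C = 1 - H(p) bits per symbol

where H(p) = -p log₂(p) - (1-p) log₂(1-p) is the binary entropy function.

H(0.0357) = 0.2222 bits
C = 1 - 0.2222 = 0.7778 bits per symbol

This means we can reliably transmit up to 0.7778 bits of information per channel use.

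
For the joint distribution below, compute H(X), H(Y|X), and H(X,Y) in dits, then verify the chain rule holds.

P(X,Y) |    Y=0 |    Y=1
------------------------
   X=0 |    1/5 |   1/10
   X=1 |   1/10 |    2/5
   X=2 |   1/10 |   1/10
H(X,Y) = 0.6990, H(X) = 0.4472, H(Y|X) = 0.2518 (all in dits)

Chain rule: H(X,Y) = H(X) + H(Y|X)

Left side — joint entropy directly:
H(X,Y) = -Σ p(x,y) log p(x,y) = 0.6990 dits

Right side — compute H(Y|X) from the conditional distributions:
P(X) = (3/10, 1/2, 1/5), so H(X) = 0.4472 dits
H(Y|X) = Σ_x P(X=x) · H(Y|X=x):
  P(Y|X=0) = (2/3, 1/3), H(Y|X=0) = 0.2764, weight P(X=0) = 3/10
  P(Y|X=1) = (1/5, 4/5), H(Y|X=1) = 0.2173, weight P(X=1) = 1/2
  P(Y|X=2) = (1/2, 1/2), H(Y|X=2) = 0.3010, weight P(X=2) = 1/5
H(Y|X) = 0.2518 dits

H(X) + H(Y|X) = 0.4472 + 0.2518 = 0.6990 dits

Both sides equal 0.6990 dits. ✓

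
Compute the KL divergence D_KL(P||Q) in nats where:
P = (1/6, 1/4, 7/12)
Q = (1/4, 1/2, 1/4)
0.2534 nats

KL divergence: D_KL(P||Q) = Σ p(x) log(p(x)/q(x))

Computing term by term:
  x=0: 1/6 × log_e[(1/6)/(1/4)] = 1/6 × -0.4055 = -0.0676
  x=1: 1/4 × log_e[(1/4)/(1/2)] = 1/4 × -0.6931 = -0.1733
  x=2: 7/12 × log_e[(7/12)/(1/4)] = 7/12 × 0.8473 = 0.4943

D_KL(P||Q) = 0.2534 nats

Note: KL divergence is always non-negative and equals 0 iff P = Q.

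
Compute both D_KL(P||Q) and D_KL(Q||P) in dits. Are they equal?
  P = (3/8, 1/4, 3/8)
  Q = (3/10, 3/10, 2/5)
D_KL(P||Q) = 0.0060, D_KL(Q||P) = 0.0059

KL divergence is not symmetric: D_KL(P||Q) ≠ D_KL(Q||P) in general.

D_KL(P||Q) = 0.0060 dits
D_KL(Q||P) = 0.0059 dits

No, they are not equal!

This asymmetry is why KL divergence is not a true distance metric.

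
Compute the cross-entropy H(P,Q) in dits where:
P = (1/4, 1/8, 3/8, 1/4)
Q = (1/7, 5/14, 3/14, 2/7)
0.6541 dits

Cross-entropy: H(P,Q) = -Σ p(x) log q(x)

Alternatively: H(P,Q) = H(P) + D_KL(P||Q)
H(P) = 0.5737 dits
D_KL(P||Q) = 0.0804 dits

H(P,Q) = 0.5737 + 0.0804 = 0.6541 dits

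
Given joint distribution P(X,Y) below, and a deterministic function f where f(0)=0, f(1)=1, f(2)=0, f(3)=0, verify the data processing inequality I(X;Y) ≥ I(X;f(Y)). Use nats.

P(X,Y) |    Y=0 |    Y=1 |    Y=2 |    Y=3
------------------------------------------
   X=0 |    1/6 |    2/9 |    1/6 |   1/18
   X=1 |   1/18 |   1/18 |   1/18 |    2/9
I(X;Y) = 0.1403, I(X;f(Y)) = 0.0308, inequality holds: 0.1403 ≥ 0.0308

Data Processing Inequality: For any Markov chain X → Y → Z, we have I(X;Y) ≥ I(X;Z).

Here Z = f(Y) is a deterministic function of Y, forming X → Y → Z.

Original I(X;Y) = 0.1403 nats

After applying f:
P(X,Z) where Z=f(Y):
- P(X,Z=0) = P(X,Y=0) + P(X,Y=2) + P(X,Y=3)
- P(X,Z=1) = P(X,Y=1)

I(X;Z) = I(X;f(Y)) = 0.0308 nats

Verification: 0.1403 ≥ 0.0308 ✓

Information cannot be created by processing; the function f can only lose information about X.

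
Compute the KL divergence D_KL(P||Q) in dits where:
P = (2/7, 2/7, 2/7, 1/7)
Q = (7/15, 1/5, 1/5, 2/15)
0.0319 dits

KL divergence: D_KL(P||Q) = Σ p(x) log(p(x)/q(x))

Computing term by term:
  x=0: 2/7 × log_10[(2/7)/(7/15)] = 2/7 × -0.2131 = -0.0609
  x=1: 2/7 × log_10[(2/7)/(1/5)] = 2/7 × 0.1549 = 0.0443
  x=2: 2/7 × log_10[(2/7)/(1/5)] = 2/7 × 0.1549 = 0.0443
  x=3: 1/7 × log_10[(1/7)/(2/15)] = 1/7 × 0.0300 = 0.0043

D_KL(P||Q) = 0.0319 dits

Note: KL divergence is always non-negative and equals 0 iff P = Q.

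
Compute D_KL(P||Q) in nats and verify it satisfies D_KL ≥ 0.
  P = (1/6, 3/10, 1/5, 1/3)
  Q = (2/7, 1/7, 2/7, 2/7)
0.1128 nats

KL divergence satisfies the Gibbs inequality: D_KL(P||Q) ≥ 0 for all distributions P, Q.

D_KL(P||Q) = Σ p(x) log(p(x)/q(x))
Term by term:
  x=0: 1/6 × log_e[(1/6)/(2/7)] = -0.0898
  x=1: 3/10 × log_e[(3/10)/(1/7)] = 0.2226
  x=2: 1/5 × log_e[(1/5)/(2/7)] = -0.0713
  x=3: 1/3 × log_e[(1/3)/(2/7)] = 0.0514
D_KL(P||Q) = 0.1128 nats

D_KL(P||Q) = 0.1128 ≥ 0 ✓

This non-negativity is a fundamental property: relative entropy cannot be negative because it measures how different Q is from P.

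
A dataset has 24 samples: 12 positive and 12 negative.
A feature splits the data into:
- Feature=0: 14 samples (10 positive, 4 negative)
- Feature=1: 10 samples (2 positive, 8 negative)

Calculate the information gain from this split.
0.1957 bits

Information Gain = H(Y) - H(Y|Feature)

Before split:
P(positive) = 12/24 = 0.5000
H(Y) = 1.0000 bits

After split:
Feature=0: H = 0.8631 bits (weight = 14/24)
Feature=1: H = 0.7219 bits (weight = 10/24)
H(Y|Feature) = (14/24)×0.8631 + (10/24)×0.7219 = 0.8043 bits

Information Gain = 1.0000 - 0.8043 = 0.1957 bits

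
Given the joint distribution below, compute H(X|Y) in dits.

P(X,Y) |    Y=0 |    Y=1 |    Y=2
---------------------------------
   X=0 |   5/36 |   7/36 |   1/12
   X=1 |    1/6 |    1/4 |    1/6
0.2928 dits

Using the chain rule: H(X|Y) = H(X,Y) - H(Y)

First, compute H(X,Y) = 0.7572 dits

Marginal P(Y) = (11/36, 4/9, 1/4)
H(Y) = 0.4644 dits

H(X|Y) = H(X,Y) - H(Y) = 0.7572 - 0.4644 = 0.2928 dits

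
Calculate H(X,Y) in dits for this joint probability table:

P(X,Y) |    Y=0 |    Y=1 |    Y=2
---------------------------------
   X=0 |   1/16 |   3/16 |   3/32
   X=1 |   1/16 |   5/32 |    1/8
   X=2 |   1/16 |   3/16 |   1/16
0.9089 dits

Joint entropy is H(X,Y) = -Σ_{x,y} p(x,y) log p(x,y).

Summing over all non-zero entries:
H(X,Y) = -[1/16·log_10(1/16) + 3/16·log_10(3/16) + 3/32·log_10(3/32) + 1/16·log_10(1/16) + 5/32·log_10(5/32) + 1/8·log_10(1/8) + 1/16·log_10(1/16) + 3/16·log_10(3/16) + 1/16·log_10(1/16)]
H(X,Y) = 0.9089 dits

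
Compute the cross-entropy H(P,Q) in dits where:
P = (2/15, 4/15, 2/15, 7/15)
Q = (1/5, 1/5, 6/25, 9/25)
0.5693 dits

Cross-entropy: H(P,Q) = -Σ p(x) log q(x)

Alternatively: H(P,Q) = H(P) + D_KL(P||Q)
H(P) = 0.5409 dits
D_KL(P||Q) = 0.0284 dits

H(P,Q) = 0.5409 + 0.0284 = 0.5693 dits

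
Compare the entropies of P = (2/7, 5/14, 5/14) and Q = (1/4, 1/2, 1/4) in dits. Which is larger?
P

Computing entropies in dits:
H(P) = 0.4748
H(Q) = 0.4515

Distribution P has higher entropy.

Intuition: The distribution closer to uniform (more spread out) has higher entropy.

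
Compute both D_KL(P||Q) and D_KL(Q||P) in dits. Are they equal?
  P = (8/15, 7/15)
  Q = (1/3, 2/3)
D_KL(P||Q) = 0.0366, D_KL(Q||P) = 0.0352

KL divergence is not symmetric: D_KL(P||Q) ≠ D_KL(Q||P) in general.

D_KL(P||Q) = 0.0366 dits
D_KL(Q||P) = 0.0352 dits

No, they are not equal!

This asymmetry is why KL divergence is not a true distance metric.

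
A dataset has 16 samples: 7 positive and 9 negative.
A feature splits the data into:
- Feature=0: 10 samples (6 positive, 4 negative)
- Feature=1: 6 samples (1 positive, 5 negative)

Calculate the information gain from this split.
0.1381 bits

Information Gain = H(Y) - H(Y|Feature)

Before split:
P(positive) = 7/16 = 0.4375
H(Y) = 0.9887 bits

After split:
Feature=0: H = 0.9710 bits (weight = 10/16)
Feature=1: H = 0.6500 bits (weight = 6/16)
H(Y|Feature) = (10/16)×0.9710 + (6/16)×0.6500 = 0.8506 bits

Information Gain = 0.9887 - 0.8506 = 0.1381 bits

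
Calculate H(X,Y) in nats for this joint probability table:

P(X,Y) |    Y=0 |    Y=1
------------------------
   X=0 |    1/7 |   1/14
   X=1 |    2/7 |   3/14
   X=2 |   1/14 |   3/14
1.6731 nats

Joint entropy is H(X,Y) = -Σ_{x,y} p(x,y) log p(x,y).

Summing over all non-zero entries:
H(X,Y) = -[1/7·log_e(1/7) + 1/14·log_e(1/14) + 2/7·log_e(2/7) + 3/14·log_e(3/14) + 1/14·log_e(1/14) + 3/14·log_e(3/14)]
H(X,Y) = 1.6731 nats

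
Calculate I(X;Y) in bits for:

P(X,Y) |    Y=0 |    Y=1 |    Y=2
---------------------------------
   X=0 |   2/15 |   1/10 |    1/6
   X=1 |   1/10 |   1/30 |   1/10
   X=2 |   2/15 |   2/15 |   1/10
0.0335 bits

Mutual information: I(X;Y) = H(X) + H(Y) - H(X,Y)

Marginals:
P(X) = (2/5, 7/30, 11/30), H(X) = 1.5494 bits
P(Y) = (11/30, 4/15, 11/30), H(Y) = 1.5700 bits

Joint entropy: H(X,Y) = 3.0859 bits

I(X;Y) = 1.5494 + 1.5700 - 3.0859 = 0.0335 bits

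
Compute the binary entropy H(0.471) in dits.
0.3003 dits

The binary entropy function is:
H(p) = -p log(p) - (1-p) log(1-p)

H(0.471) = -0.471 × log_10(0.471) - 0.529 × log_10(0.529)
H(0.471) = 0.3003 dits

Note: Binary entropy is maximized at p=0.5 (H=1 bit) and minimized at p=0 or p=1 (H=0).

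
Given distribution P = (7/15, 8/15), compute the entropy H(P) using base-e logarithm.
0.6909 nats

Shannon entropy is H(X) = -Σ p(x) log p(x).

For P = (7/15, 8/15):
H = -7/15 × log_e(7/15) -8/15 × log_e(8/15)
H = 0.6909 nats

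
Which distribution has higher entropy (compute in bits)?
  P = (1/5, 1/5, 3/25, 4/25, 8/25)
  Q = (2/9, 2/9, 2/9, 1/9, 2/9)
Q

Computing entropies in bits:
H(P) = 2.2449
H(Q) = 2.2810

Distribution Q has higher entropy.

Intuition: The distribution closer to uniform (more spread out) has higher entropy.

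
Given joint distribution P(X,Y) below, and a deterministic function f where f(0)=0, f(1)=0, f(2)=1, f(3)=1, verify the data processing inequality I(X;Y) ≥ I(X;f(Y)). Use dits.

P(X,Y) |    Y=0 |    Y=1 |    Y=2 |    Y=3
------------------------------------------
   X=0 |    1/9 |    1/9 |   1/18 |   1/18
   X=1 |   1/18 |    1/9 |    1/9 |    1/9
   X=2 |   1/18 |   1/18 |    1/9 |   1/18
I(X;Y) = 0.0179, I(X;f(Y)) = 0.0124, inequality holds: 0.0179 ≥ 0.0124

Data Processing Inequality: For any Markov chain X → Y → Z, we have I(X;Y) ≥ I(X;Z).

Here Z = f(Y) is a deterministic function of Y, forming X → Y → Z.

Original I(X;Y) = 0.0179 dits

After applying f:
P(X,Z) where Z=f(Y):
- P(X,Z=0) = P(X,Y=0) + P(X,Y=1)
- P(X,Z=1) = P(X,Y=2) + P(X,Y=3)

I(X;Z) = I(X;f(Y)) = 0.0124 dits

Verification: 0.0179 ≥ 0.0124 ✓

Information cannot be created by processing; the function f can only lose information about X.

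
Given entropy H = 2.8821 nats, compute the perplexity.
17.8517

Perplexity is e^H (or exp(H) for natural log).

H = 2.8821 nats
Perplexity = e^2.8821 = 17.8517

Interpretation: The model's uncertainty is equivalent to choosing uniformly among 17.9 options.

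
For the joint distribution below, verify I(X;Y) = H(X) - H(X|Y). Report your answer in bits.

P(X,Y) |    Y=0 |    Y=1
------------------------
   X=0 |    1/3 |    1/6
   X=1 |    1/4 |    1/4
I(X;Y) = 0.0207 bits

Mutual information has multiple equivalent forms:
- I(X;Y) = H(X) - H(X|Y)
- I(X;Y) = H(Y) - H(Y|X)
- I(X;Y) = H(X) + H(Y) - H(X,Y)

Computing all quantities:
H(X) = 1.0000, H(Y) = 0.9799, H(X,Y) = 1.9591
H(X|Y) = 0.9793, H(Y|X) = 0.9591

Verification:
H(X) - H(X|Y) = 1.0000 - 0.9793 = 0.0207
H(Y) - H(Y|X) = 0.9799 - 0.9591 = 0.0207
H(X) + H(Y) - H(X,Y) = 1.0000 + 0.9799 - 1.9591 = 0.0207

All forms give I(X;Y) = 0.0207 bits. ✓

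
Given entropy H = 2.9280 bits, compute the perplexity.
7.6105

Perplexity is 2^H (or exp(H) for natural log).

H = 2.9280 bits
Perplexity = 2^2.9280 = 7.6105

Interpretation: The model's uncertainty is equivalent to choosing uniformly among 7.6 options.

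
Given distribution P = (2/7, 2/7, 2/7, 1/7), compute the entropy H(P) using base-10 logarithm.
0.5871 dits

Shannon entropy is H(X) = -Σ p(x) log p(x).

For P = (2/7, 2/7, 2/7, 1/7):
H = -2/7 × log_10(2/7) -2/7 × log_10(2/7) -2/7 × log_10(2/7) -1/7 × log_10(1/7)
H = 0.5871 dits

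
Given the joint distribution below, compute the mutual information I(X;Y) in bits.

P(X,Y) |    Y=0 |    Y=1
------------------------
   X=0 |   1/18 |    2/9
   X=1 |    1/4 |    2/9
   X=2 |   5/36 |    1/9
0.0717 bits

Mutual information: I(X;Y) = H(X) + H(Y) - H(X,Y)

Marginals:
P(X) = (5/18, 17/36, 1/4), H(X) = 1.5245 bits
P(Y) = (4/9, 5/9), H(Y) = 0.9911 bits

Joint entropy: H(X,Y) = 2.4438 bits

I(X;Y) = 1.5245 + 0.9911 - 2.4438 = 0.0717 bits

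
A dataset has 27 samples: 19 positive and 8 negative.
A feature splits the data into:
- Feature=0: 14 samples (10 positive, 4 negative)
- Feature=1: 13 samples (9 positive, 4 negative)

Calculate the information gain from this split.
0.0004 bits

Information Gain = H(Y) - H(Y|Feature)

Before split:
P(positive) = 19/27 = 0.7037
H(Y) = 0.8767 bits

After split:
Feature=0: H = 0.8631 bits (weight = 14/27)
Feature=1: H = 0.8905 bits (weight = 13/27)
H(Y|Feature) = (14/27)×0.8631 + (13/27)×0.8905 = 0.8763 bits

Information Gain = 0.8767 - 0.8763 = 0.0004 bits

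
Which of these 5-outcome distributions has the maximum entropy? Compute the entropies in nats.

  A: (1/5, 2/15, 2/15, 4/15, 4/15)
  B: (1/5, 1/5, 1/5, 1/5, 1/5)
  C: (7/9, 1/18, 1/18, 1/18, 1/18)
B

For a discrete distribution over n outcomes, entropy is maximized by the uniform distribution.

Computing entropies:
H(A) = 1.5641 nats
H(B) = 1.6094 nats
H(C) = 0.8378 nats

The uniform distribution (where all probabilities equal 1/5) achieves the maximum entropy of log_e(5) = 1.6094 nats.

Distribution B has the highest entropy.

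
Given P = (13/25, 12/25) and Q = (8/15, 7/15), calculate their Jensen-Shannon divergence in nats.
0.0001 nats

Jensen-Shannon divergence is:
JSD(P||Q) = 0.5 × D_KL(P||M) + 0.5 × D_KL(Q||M)
where M = 0.5 × (P + Q) is the mixture distribution.

M = 0.5 × (13/25, 12/25) + 0.5 × (8/15, 7/15) = (0.526667, 0.473333)

D_KL(P||M) = 0.0001 nats
D_KL(Q||M) = 0.0001 nats

JSD(P||Q) = 0.5 × 0.0001 + 0.5 × 0.0001 = 0.0001 nats

Unlike KL divergence, JSD is symmetric and bounded: 0 ≤ JSD ≤ log(2).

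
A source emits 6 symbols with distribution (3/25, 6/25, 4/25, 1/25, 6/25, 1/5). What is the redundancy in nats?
0.1085 nats

Redundancy measures how far a source is from maximum entropy:
R = H_max - H(X)

Maximum entropy for 6 symbols: H_max = log_e(6) = 1.7918 nats
Actual entropy: H(X) = 1.6833 nats
Redundancy: R = 1.7918 - 1.6833 = 0.1085 nats

This redundancy represents potential for compression: the source could be compressed by 0.1085 nats per symbol.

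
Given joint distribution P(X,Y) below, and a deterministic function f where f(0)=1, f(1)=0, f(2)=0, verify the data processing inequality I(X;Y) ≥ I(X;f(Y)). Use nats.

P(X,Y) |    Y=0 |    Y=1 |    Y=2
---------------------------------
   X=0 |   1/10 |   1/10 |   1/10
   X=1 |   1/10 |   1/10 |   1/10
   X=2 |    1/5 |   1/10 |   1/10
I(X;Y) = 0.0138, I(X;f(Y)) = 0.0138, inequality holds: 0.0138 ≥ 0.0138

Data Processing Inequality: For any Markov chain X → Y → Z, we have I(X;Y) ≥ I(X;Z).

Here Z = f(Y) is a deterministic function of Y, forming X → Y → Z.

Original I(X;Y) = 0.0138 nats

After applying f:
P(X,Z) where Z=f(Y):
- P(X,Z=0) = P(X,Y=1) + P(X,Y=2)
- P(X,Z=1) = P(X,Y=0)

I(X;Z) = I(X;f(Y)) = 0.0138 nats

Verification: 0.0138 ≥ 0.0138 ✓

Information cannot be created by processing; the function f can only lose information about X.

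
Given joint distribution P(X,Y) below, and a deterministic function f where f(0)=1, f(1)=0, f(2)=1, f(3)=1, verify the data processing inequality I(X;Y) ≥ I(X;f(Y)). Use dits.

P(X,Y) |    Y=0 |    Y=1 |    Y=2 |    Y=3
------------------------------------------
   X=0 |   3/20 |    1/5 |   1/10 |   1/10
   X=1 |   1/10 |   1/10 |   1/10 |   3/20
I(X;Y) = 0.0096, I(X;f(Y)) = 0.0052, inequality holds: 0.0096 ≥ 0.0052

Data Processing Inequality: For any Markov chain X → Y → Z, we have I(X;Y) ≥ I(X;Z).

Here Z = f(Y) is a deterministic function of Y, forming X → Y → Z.

Original I(X;Y) = 0.0096 dits

After applying f:
P(X,Z) where Z=f(Y):
- P(X,Z=0) = P(X,Y=1)
- P(X,Z=1) = P(X,Y=0) + P(X,Y=2) + P(X,Y=3)

I(X;Z) = I(X;f(Y)) = 0.0052 dits

Verification: 0.0096 ≥ 0.0052 ✓

Information cannot be created by processing; the function f can only lose information about X.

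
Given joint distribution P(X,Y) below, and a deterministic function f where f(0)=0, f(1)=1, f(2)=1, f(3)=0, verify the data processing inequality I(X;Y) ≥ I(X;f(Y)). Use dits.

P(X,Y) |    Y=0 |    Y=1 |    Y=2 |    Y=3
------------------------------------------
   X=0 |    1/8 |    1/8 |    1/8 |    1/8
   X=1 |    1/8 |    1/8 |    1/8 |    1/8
I(X;Y) = 0.0000, I(X;f(Y)) = 0.0000, inequality holds: 0.0000 ≥ 0.0000

Data Processing Inequality: For any Markov chain X → Y → Z, we have I(X;Y) ≥ I(X;Z).

Here Z = f(Y) is a deterministic function of Y, forming X → Y → Z.

Original I(X;Y) = 0.0000 dits

After applying f:
P(X,Z) where Z=f(Y):
- P(X,Z=0) = P(X,Y=0) + P(X,Y=3)
- P(X,Z=1) = P(X,Y=1) + P(X,Y=2)

I(X;Z) = I(X;f(Y)) = 0.0000 dits

Verification: 0.0000 ≥ 0.0000 ✓

Information cannot be created by processing; the function f can only lose information about X.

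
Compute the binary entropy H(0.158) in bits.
0.6295 bits

The binary entropy function is:
H(p) = -p log(p) - (1-p) log(1-p)

H(0.158) = -0.158 × log_2(0.158) - 0.842 × log_2(0.842)
H(0.158) = 0.6295 bits

Note: Binary entropy is maximized at p=0.5 (H=1 bit) and minimized at p=0 or p=1 (H=0).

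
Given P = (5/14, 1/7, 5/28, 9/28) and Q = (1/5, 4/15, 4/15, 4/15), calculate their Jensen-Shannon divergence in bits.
0.0381 bits

Jensen-Shannon divergence is:
JSD(P||Q) = 0.5 × D_KL(P||M) + 0.5 × D_KL(Q||M)
where M = 0.5 × (P + Q) is the mixture distribution.

M = 0.5 × (5/14, 1/7, 5/28, 9/28) + 0.5 × (1/5, 4/15, 4/15, 4/15) = (0.278571, 0.204762, 0.222619, 0.294048)

D_KL(P||M) = 0.0383 bits
D_KL(Q||M) = 0.0379 bits

JSD(P||Q) = 0.5 × 0.0383 + 0.5 × 0.0379 = 0.0381 bits

Unlike KL divergence, JSD is symmetric and bounded: 0 ≤ JSD ≤ log(2).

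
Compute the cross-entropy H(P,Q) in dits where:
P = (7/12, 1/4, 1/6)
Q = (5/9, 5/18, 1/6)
0.4177 dits

Cross-entropy: H(P,Q) = -Σ p(x) log q(x)

Alternatively: H(P,Q) = H(P) + D_KL(P||Q)
H(P) = 0.4168 dits
D_KL(P||Q) = 0.0009 dits

H(P,Q) = 0.4168 + 0.0009 = 0.4177 dits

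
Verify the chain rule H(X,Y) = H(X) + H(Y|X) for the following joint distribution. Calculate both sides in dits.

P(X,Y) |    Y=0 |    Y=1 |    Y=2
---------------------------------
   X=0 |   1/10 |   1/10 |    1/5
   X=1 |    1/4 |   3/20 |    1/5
H(X,Y) = 0.7537, H(X) = 0.2923, H(Y|X) = 0.4614 (all in dits)

Chain rule: H(X,Y) = H(X) + H(Y|X)

Left side — joint entropy directly:
H(X,Y) = -Σ p(x,y) log p(x,y) = 0.7537 dits

Right side — compute H(Y|X) from the conditional distributions:
P(X) = (2/5, 3/5), so H(X) = 0.2923 dits
H(Y|X) = Σ_x P(X=x) · H(Y|X=x):
  P(Y|X=0) = (1/4, 1/4, 1/2), H(Y|X=0) = 0.4515, weight P(X=0) = 2/5
  P(Y|X=1) = (5/12, 1/4, 1/3), H(Y|X=1) = 0.4680, weight P(X=1) = 3/5
H(Y|X) = 0.4614 dits

H(X) + H(Y|X) = 0.2923 + 0.4614 = 0.7537 dits

Both sides equal 0.7537 dits. ✓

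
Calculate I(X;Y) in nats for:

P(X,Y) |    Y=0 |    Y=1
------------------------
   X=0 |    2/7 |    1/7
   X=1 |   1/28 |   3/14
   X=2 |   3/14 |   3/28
0.1107 nats

Mutual information: I(X;Y) = H(X) + H(Y) - H(X,Y)

Marginals:
P(X) = (3/7, 1/4, 9/28), H(X) = 1.0745 nats
P(Y) = (15/28, 13/28), H(Y) = 0.6906 nats

Joint entropy: H(X,Y) = 1.6544 nats

I(X;Y) = 1.0745 + 0.6906 - 1.6544 = 0.1107 nats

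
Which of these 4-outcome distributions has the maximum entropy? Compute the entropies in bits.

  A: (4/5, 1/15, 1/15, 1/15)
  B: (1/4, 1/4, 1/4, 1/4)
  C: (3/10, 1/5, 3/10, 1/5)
B

For a discrete distribution over n outcomes, entropy is maximized by the uniform distribution.

Computing entropies:
H(A) = 1.0389 bits
H(B) = 2.0000 bits
H(C) = 1.9710 bits

The uniform distribution (where all probabilities equal 1/4) achieves the maximum entropy of log_2(4) = 2.0000 bits.

Distribution B has the highest entropy.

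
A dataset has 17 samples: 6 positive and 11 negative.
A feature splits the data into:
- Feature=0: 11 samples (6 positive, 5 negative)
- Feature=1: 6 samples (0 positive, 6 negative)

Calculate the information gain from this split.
0.2935 bits

Information Gain = H(Y) - H(Y|Feature)

Before split:
P(positive) = 6/17 = 0.3529
H(Y) = 0.9367 bits

After split:
Feature=0: H = 0.9940 bits (weight = 11/17)
Feature=1: H = 0.0000 bits (weight = 6/17)
H(Y|Feature) = (11/17)×0.9940 + (6/17)×0.0000 = 0.6432 bits

Information Gain = 0.9367 - 0.6432 = 0.2935 bits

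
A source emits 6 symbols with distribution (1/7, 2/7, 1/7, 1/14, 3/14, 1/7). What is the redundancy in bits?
0.1172 bits

Redundancy measures how far a source is from maximum entropy:
R = H_max - H(X)

Maximum entropy for 6 symbols: H_max = log_2(6) = 2.5850 bits
Actual entropy: H(X) = 2.4677 bits
Redundancy: R = 2.5850 - 2.4677 = 0.1172 bits

This redundancy represents potential for compression: the source could be compressed by 0.1172 bits per symbol.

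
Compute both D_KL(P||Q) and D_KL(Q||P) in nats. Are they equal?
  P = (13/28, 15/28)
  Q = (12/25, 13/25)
D_KL(P||Q) = 0.0005, D_KL(Q||P) = 0.0005

KL divergence is not symmetric: D_KL(P||Q) ≠ D_KL(Q||P) in general.

D_KL(P||Q) = 0.0005 nats
D_KL(Q||P) = 0.0005 nats

In this case they happen to be equal (to 4 decimal places).

This asymmetry is why KL divergence is not a true distance metric.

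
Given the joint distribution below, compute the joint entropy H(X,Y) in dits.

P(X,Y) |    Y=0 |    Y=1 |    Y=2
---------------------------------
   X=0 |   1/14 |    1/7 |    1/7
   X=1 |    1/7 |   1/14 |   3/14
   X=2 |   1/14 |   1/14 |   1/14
0.9149 dits

Joint entropy is H(X,Y) = -Σ_{x,y} p(x,y) log p(x,y).

Summing over all non-zero entries:
H(X,Y) = -[1/14·log_10(1/14) + 1/7·log_10(1/7) + 1/7·log_10(1/7) + 1/7·log_10(1/7) + 1/14·log_10(1/14) + 3/14·log_10(3/14) + 1/14·log_10(1/14) + 1/14·log_10(1/14) + 1/14·log_10(1/14)]
H(X,Y) = 0.9149 dits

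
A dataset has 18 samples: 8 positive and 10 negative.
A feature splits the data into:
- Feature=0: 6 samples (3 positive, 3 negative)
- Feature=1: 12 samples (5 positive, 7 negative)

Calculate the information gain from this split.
0.0045 bits

Information Gain = H(Y) - H(Y|Feature)

Before split:
P(positive) = 8/18 = 0.4444
H(Y) = 0.9911 bits

After split:
Feature=0: H = 1.0000 bits (weight = 6/18)
Feature=1: H = 0.9799 bits (weight = 12/18)
H(Y|Feature) = (6/18)×1.0000 + (12/18)×0.9799 = 0.9866 bits

Information Gain = 0.9911 - 0.9866 = 0.0045 bits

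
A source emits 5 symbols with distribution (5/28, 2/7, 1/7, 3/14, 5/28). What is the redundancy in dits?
0.0122 dits

Redundancy measures how far a source is from maximum entropy:
R = H_max - H(X)

Maximum entropy for 5 symbols: H_max = log_10(5) = 0.6990 dits
Actual entropy: H(X) = 0.6867 dits
Redundancy: R = 0.6990 - 0.6867 = 0.0122 dits

This redundancy represents potential for compression: the source could be compressed by 0.0122 dits per symbol.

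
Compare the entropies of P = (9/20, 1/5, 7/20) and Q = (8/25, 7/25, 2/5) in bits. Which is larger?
Q

Computing entropies in bits:
H(P) = 1.5129
H(Q) = 1.5690

Distribution Q has higher entropy.

Intuition: The distribution closer to uniform (more spread out) has higher entropy.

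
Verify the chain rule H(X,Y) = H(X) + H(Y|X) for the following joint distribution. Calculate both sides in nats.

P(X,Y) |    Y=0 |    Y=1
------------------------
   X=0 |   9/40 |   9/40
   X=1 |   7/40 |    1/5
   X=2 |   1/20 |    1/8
H(X,Y) = 1.7079, H(X) = 1.0322, H(Y|X) = 0.6757 (all in nats)

Chain rule: H(X,Y) = H(X) + H(Y|X)

Left side — joint entropy directly:
H(X,Y) = -Σ p(x,y) log p(x,y) = 1.7079 nats

Right side — compute H(Y|X) from the conditional distributions:
P(X) = (9/20, 3/8, 7/40), so H(X) = 1.0322 nats
H(Y|X) = Σ_x P(X=x) · H(Y|X=x):
  P(Y|X=0) = (1/2, 1/2), H(Y|X=0) = 0.6931, weight P(X=0) = 9/20
  P(Y|X=1) = (7/15, 8/15), H(Y|X=1) = 0.6909, weight P(X=1) = 3/8
  P(Y|X=2) = (2/7, 5/7), H(Y|X=2) = 0.5983, weight P(X=2) = 7/40
H(Y|X) = 0.6757 nats

H(X) + H(Y|X) = 1.0322 + 0.6757 = 1.7079 nats

Both sides equal 1.7079 nats. ✓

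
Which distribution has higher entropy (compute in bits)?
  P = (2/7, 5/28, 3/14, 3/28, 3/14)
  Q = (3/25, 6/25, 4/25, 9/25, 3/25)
P

Computing entropies in bits:
H(P) = 2.2579
H(Q) = 2.1819

Distribution P has higher entropy.

Intuition: The distribution closer to uniform (more spread out) has higher entropy.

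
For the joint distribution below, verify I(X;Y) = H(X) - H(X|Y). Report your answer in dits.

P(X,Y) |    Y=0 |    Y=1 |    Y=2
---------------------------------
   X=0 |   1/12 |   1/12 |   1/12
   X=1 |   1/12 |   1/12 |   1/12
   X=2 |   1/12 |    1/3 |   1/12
I(X;Y) = 0.0246 dits

Mutual information has multiple equivalent forms:
- I(X;Y) = H(X) - H(X|Y)
- I(X;Y) = H(Y) - H(Y|X)
- I(X;Y) = H(X) + H(Y) - H(X,Y)

Computing all quantities:
H(X) = 0.4515, H(Y) = 0.4515, H(X,Y) = 0.8785
H(X|Y) = 0.4269, H(Y|X) = 0.4269

Verification:
H(X) - H(X|Y) = 0.4515 - 0.4269 = 0.0246
H(Y) - H(Y|X) = 0.4515 - 0.4269 = 0.0246
H(X) + H(Y) - H(X,Y) = 0.4515 + 0.4515 - 0.8785 = 0.0246

All forms give I(X;Y) = 0.0246 dits. ✓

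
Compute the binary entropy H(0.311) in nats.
0.6199 nats

The binary entropy function is:
H(p) = -p log(p) - (1-p) log(1-p)

H(0.311) = -0.311 × log_e(0.311) - 0.689 × log_e(0.689)
H(0.311) = 0.6199 nats

Note: Binary entropy is maximized at p=0.5 (H=1 bit) and minimized at p=0 or p=1 (H=0).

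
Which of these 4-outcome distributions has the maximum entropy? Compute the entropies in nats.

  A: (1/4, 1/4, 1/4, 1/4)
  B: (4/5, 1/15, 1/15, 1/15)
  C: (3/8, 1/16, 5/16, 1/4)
A

For a discrete distribution over n outcomes, entropy is maximized by the uniform distribution.

Computing entropies:
H(A) = 1.3863 nats
H(B) = 0.7201 nats
H(C) = 1.2512 nats

The uniform distribution (where all probabilities equal 1/4) achieves the maximum entropy of log_e(4) = 1.3863 nats.

Distribution A has the highest entropy.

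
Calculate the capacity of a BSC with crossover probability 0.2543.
0.1820 bits

For a binary symmetric channel (BSC) with error probability p:
Capacity C = 1 - H(p) bits per symbol

where H(p) = -p log₂(p) - (1-p) log₂(1-p) is the binary entropy function.

H(0.2543) = 0.8180 bits
C = 1 - 0.8180 = 0.1820 bits per symbol

This means we can reliably transmit up to 0.1820 bits of information per channel use.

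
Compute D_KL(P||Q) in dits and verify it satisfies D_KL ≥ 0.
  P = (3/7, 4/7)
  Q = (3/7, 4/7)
0.0000 dits

KL divergence satisfies the Gibbs inequality: D_KL(P||Q) ≥ 0 for all distributions P, Q.

D_KL(P||Q) = Σ p(x) log(p(x)/q(x))
Term by term:
  x=0: 3/7 × log_10[(3/7)/(3/7)] = 0.0000
  x=1: 4/7 × log_10[(4/7)/(4/7)] = 0.0000
D_KL(P||Q) = 0.0000 dits

D_KL(P||Q) = 0.0000 ≥ 0 ✓

This non-negativity is a fundamental property: relative entropy cannot be negative because it measures how different Q is from P.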